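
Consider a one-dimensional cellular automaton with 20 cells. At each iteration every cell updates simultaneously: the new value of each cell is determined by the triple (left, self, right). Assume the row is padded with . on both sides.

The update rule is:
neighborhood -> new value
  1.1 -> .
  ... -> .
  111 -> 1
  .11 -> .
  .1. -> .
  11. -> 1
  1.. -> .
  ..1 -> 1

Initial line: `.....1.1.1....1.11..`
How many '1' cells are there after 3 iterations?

3

....1........1...1..
...1........1...1...
..1........1...1....
count of 1: 3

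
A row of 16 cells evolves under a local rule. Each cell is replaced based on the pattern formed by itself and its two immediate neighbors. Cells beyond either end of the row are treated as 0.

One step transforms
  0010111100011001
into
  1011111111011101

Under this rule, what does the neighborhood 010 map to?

At position 2 the neighborhood is 010; the next row has 1 there.

1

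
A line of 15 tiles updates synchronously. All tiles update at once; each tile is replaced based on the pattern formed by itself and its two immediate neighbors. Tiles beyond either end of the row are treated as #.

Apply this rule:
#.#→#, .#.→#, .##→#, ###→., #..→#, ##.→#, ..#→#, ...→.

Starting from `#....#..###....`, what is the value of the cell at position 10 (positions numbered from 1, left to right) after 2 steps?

##..#####.##..#
.####...#######
position 10 holds #

#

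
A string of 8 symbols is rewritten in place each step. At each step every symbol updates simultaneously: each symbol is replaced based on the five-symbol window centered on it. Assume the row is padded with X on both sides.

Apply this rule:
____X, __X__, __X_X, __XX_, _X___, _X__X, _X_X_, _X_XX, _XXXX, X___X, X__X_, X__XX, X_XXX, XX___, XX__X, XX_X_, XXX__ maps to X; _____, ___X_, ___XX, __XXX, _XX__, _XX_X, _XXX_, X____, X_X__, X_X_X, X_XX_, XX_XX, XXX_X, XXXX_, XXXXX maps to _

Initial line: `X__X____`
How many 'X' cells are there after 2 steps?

XXXXX_X_
_____X_X
count of X: 2

2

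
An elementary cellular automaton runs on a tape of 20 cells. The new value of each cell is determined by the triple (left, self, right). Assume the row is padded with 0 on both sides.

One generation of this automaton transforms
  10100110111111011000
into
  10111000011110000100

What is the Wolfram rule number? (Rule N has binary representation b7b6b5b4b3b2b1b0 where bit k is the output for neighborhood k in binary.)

150

position 9: 111 → 1  (bit 7 = 1)
position 6: 110 → 0  (bit 6 = 0)
position 1: 101 → 0  (bit 5 = 0)
position 3: 100 → 1  (bit 4 = 1)
position 5: 011 → 0  (bit 3 = 0)
position 0: 010 → 1  (bit 2 = 1)
position 4: 001 → 1  (bit 1 = 1)
position 18: 000 → 0  (bit 0 = 0)
bits b7..b0 = 10010110 = 150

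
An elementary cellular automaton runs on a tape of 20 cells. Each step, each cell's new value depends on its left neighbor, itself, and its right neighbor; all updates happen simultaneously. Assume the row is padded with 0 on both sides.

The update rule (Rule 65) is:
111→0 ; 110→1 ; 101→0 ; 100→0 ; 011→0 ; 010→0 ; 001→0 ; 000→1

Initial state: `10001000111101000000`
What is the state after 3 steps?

00100010000100011111
10001000110001000001
00100010010100011100

00100010010100011100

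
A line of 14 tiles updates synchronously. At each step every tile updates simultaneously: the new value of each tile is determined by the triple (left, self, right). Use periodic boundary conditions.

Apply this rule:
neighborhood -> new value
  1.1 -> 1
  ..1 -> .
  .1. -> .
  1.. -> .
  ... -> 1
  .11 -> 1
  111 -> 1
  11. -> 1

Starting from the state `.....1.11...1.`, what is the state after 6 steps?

1111..111.1...
1111..1111..1.
1111..1111...1
1111..1111.1.1
1111..11111.11
1111..11111111

1111..11111111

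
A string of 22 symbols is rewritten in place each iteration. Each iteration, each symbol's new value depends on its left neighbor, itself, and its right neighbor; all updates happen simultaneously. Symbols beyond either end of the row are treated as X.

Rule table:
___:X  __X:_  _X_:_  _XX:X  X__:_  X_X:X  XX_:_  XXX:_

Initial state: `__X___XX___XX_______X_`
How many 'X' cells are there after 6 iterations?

7

iteration 1: ____X_X__X_X__XXXXX__X
iteration 2: _XX__X____X___X______X
iteration 3: XX_____XX___X___XXXX_X
iteration 4: ___XXX_X__X___X_X___XX
iteration 5: _X_X__X_____X__X__X_X_
iteration 6: X_X_____XXX________X_X
count of X: 7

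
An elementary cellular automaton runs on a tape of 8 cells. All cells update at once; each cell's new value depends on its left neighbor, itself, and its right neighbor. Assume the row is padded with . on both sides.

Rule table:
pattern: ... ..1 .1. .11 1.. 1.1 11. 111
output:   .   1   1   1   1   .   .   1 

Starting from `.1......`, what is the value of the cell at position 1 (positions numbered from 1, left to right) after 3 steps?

1

111.....
11.1....
1..11...
position 1 holds 1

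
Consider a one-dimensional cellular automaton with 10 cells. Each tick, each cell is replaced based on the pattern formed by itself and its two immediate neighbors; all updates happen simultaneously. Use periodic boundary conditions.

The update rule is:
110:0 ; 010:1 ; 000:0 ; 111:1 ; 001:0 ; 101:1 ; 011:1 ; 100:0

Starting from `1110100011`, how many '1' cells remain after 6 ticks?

1101100011
1011000011
0110000011
1100000010
1000000011
0000000011
count of 1: 2

2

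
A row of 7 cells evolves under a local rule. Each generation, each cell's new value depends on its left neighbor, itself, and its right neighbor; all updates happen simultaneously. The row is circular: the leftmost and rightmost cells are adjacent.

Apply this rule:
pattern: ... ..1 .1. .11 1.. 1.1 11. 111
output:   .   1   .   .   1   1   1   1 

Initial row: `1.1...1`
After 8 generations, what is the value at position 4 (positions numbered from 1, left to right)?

1

11.1.1.
.11.1.1
1.11.1.
.1.11.1
1.1.11.
.1.1.11
1.1.1.1
11.1.1.
position 4 holds 1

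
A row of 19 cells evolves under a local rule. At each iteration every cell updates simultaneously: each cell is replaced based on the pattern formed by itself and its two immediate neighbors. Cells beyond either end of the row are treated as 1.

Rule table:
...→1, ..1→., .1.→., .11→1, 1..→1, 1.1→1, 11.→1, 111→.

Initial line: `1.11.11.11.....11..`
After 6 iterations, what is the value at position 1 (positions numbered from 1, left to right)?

iteration 1: 11111111111111.111.
iteration 2: .............111.11
iteration 3: 111111111111.1.111.
iteration 4: ...........11.11.11
iteration 5: 1111111111.1111111.
iteration 6: .........111.....11
position 1 holds .

.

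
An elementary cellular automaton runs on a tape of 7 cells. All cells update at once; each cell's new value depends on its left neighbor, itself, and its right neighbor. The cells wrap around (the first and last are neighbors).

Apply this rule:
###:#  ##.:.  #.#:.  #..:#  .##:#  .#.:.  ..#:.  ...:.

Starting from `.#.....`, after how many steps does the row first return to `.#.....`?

step 1: ..#....
step 2: ...#...
step 3: ....#..
step 4: .....#.
step 5: ......#
step 6: #......
step 7: .#.....

7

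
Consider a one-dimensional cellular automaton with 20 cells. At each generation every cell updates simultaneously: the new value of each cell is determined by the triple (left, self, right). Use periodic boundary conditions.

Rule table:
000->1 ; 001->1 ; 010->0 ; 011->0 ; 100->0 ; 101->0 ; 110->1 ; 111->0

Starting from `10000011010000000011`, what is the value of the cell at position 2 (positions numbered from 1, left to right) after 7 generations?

1

10111101000111111100
00000100011000000101
01111001101011111000
10001010100000001011
10110000001111110000
00010111110000010111
01100000010111100001
position 2 holds 1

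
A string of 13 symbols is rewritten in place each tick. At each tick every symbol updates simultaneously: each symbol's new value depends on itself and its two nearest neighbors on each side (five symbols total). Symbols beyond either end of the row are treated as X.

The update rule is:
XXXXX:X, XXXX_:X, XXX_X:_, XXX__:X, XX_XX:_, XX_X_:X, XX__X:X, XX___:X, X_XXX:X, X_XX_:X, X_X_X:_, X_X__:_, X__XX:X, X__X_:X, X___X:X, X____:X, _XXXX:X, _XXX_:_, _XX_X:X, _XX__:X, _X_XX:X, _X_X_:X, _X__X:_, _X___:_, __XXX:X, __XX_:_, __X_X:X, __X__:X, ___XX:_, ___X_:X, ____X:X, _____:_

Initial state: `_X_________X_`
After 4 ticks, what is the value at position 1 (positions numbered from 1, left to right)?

X

X__X_____XXXX
XXXX_X_X_XXXX
XXX_X_X_XXXXX
XX_X_X_XXXXXX
position 1 holds X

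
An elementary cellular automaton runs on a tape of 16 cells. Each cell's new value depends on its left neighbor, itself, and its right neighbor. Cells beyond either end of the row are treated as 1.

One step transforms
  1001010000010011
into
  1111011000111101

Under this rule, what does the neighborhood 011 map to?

0

At position 14 the neighborhood is 011; the next row has 0 there.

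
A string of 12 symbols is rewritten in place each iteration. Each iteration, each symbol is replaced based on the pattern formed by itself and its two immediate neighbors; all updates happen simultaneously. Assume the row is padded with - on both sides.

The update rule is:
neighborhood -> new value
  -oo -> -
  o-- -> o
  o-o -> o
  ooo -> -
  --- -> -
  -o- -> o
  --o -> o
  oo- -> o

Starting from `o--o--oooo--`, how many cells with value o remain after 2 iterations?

oooooo---oo-
-----oo-o-oo
count of o: 5

5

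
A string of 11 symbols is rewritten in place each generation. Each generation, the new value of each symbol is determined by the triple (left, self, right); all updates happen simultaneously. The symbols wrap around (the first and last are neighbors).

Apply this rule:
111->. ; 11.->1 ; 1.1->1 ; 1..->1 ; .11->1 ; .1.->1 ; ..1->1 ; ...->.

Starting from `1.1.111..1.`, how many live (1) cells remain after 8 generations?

11111.11111
....111....
...11.11...
..1111111..
.11.....11.
1111...1111
...11.11...  (repeats generation 3; period 4)
generation 8: ..1111111..
count of 1: 7

7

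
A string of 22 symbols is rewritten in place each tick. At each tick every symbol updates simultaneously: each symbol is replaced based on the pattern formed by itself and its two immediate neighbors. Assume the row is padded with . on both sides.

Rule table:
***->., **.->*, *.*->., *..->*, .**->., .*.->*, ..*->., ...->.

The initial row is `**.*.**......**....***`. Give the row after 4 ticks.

.**..**..**......**..*

tick 1: .*.*..**......**.....*
tick 2: .*.**..**......**....*
tick 3: .*..**..**......**...*
tick 4: .**..**..**......**..*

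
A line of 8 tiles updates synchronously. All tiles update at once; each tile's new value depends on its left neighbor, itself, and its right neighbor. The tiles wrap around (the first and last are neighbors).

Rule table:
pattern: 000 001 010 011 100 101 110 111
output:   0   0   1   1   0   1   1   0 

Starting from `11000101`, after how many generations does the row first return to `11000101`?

01000111
11000101

2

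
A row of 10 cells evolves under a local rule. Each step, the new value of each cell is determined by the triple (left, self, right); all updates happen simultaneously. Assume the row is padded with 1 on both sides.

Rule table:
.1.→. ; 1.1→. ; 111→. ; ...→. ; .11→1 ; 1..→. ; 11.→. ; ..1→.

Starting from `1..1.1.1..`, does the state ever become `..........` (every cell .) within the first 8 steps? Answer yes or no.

yes

..........
all cells are . at step 1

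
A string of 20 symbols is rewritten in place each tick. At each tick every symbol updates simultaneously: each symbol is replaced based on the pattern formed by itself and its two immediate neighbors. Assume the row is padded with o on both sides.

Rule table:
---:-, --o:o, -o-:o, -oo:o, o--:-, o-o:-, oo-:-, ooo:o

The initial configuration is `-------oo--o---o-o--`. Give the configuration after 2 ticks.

------oo--oo--oo-o-o
-----oo--oo--oo--o-o

-----oo--oo--oo--o-o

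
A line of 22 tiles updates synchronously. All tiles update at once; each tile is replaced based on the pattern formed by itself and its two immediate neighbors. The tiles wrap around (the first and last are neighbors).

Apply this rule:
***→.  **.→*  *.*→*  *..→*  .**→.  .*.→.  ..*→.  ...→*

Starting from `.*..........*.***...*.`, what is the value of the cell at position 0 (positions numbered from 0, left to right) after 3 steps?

..*********..*..***..*
*.........**..*...**..
.********..**..**..**.
position 0 holds .

.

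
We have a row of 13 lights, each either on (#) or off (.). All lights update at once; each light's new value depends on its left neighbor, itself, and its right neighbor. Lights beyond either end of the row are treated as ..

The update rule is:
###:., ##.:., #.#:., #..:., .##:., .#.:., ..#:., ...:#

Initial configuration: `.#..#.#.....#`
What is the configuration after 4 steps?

#######.....#

........###..
#######.....#
........###..  (repeats step 1; period 2)
step 4: #######.....#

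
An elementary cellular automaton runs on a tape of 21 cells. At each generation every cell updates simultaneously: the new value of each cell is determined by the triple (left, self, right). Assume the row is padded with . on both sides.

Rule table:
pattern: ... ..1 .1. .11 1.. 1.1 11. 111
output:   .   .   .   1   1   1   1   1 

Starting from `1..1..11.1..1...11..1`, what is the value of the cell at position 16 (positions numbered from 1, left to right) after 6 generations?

generation 1: .1..1.111.1..1..111..
generation 2: ..1..11111.1..1.1111.
generation 3: ...1.111111.1..111111
generation 4: ....11111111.1.111111
generation 5: ....111111111.1111111
generation 6: ....11111111111111111
position 16 holds 1

1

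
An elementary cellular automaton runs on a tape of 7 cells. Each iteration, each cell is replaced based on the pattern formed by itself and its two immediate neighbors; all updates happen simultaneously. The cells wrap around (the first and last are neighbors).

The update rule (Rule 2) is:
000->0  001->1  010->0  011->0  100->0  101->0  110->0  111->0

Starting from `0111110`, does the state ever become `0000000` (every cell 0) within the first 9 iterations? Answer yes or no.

1000000
0000001
0000010
0000100
0001000
0010000
0100000
1000000  (repeats iteration 1; period 7)
iteration 9: 0000001
iteration 9 is 0000001, still not uniform 0

no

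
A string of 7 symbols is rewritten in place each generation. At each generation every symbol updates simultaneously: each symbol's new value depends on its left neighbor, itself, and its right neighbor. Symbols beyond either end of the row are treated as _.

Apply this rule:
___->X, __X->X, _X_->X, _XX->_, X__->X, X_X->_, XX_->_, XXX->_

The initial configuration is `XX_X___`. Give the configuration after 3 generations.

___XXXX

___XXXX
XXX____
___XXXX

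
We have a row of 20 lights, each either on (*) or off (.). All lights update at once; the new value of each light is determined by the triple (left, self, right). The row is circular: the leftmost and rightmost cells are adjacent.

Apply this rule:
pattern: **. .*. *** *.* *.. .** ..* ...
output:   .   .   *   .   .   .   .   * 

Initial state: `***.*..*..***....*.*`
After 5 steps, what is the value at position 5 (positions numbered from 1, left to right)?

.

**.........*..**....
...*******.......**.
**..*****..*****....
.....***....***..**.
****..*..**..*......
position 5 holds .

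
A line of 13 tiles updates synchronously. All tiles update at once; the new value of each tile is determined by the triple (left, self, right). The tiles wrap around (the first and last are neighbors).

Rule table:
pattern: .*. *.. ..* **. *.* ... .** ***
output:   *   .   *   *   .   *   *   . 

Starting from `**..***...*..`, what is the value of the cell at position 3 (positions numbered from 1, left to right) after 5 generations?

.

**.**.*.***.*
.*.**.*.*.*.*
.*.**.*.*.*.*  (fixed point — unchanged through generation 5)
position 3 holds .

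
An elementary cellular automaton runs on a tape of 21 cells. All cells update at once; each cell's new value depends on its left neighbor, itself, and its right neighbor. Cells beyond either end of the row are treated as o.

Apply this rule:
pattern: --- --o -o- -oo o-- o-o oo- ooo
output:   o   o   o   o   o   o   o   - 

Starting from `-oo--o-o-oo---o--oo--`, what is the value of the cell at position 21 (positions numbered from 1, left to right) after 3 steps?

o

ooooooooooooooooooooo
---------------------
ooooooooooooooooooooo
position 21 holds o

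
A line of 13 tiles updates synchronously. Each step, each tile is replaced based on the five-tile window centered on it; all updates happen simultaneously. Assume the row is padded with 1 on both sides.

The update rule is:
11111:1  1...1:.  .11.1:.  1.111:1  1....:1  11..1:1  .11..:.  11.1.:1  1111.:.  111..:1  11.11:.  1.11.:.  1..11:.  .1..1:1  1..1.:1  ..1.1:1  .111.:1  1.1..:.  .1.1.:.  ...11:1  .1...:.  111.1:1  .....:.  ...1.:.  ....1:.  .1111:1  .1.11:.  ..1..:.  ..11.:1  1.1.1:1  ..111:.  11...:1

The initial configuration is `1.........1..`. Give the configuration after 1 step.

111........1.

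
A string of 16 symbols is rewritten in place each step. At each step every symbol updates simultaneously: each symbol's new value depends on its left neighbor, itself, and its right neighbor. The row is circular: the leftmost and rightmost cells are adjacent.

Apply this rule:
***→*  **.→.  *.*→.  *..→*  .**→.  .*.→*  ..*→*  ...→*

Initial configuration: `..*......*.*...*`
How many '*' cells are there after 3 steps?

**********.*****
*********...****
********.***.***
count of *: 14

14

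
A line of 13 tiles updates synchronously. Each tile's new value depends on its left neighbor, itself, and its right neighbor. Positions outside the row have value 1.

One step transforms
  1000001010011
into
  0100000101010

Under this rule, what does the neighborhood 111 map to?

At position 12 the neighborhood is 111; the next row has 0 there.

0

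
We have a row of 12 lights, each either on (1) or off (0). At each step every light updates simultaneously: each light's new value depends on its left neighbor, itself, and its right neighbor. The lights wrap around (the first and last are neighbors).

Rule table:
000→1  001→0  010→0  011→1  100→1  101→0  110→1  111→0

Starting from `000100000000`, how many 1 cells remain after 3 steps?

110011111111
011010000000
011001111111
count of 1: 9

9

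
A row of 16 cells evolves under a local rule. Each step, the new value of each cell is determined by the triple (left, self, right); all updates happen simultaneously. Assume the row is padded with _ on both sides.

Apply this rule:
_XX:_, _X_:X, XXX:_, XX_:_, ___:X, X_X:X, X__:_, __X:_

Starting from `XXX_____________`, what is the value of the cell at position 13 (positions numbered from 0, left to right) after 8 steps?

____XXXXXXXXXXXX
XXX_____________  (repeats step 0; period 2)
step 8: XXX_____________
position 13 holds _

_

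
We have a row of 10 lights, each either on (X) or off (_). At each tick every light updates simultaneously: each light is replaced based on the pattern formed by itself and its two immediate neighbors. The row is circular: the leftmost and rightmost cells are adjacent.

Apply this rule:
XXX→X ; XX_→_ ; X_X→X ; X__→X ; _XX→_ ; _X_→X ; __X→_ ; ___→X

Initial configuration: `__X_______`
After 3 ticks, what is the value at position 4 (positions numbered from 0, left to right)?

tick 1: X_XXXXXXXX
tick 2: _X_XXXXXXX
tick 3: XXX_XXXXX_
position 4 holds X

X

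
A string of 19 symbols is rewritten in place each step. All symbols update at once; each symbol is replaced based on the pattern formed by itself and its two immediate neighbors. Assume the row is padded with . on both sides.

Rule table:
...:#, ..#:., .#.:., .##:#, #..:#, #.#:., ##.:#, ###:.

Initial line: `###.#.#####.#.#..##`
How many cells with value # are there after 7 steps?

#.#...#...#....#.##
...##..##..###...##
##.###.###.#.###.##
##.#.#.#.#...#.#.##
##........##.....##
#########.######.##
#.......#.#....#.##
count of #: 6

6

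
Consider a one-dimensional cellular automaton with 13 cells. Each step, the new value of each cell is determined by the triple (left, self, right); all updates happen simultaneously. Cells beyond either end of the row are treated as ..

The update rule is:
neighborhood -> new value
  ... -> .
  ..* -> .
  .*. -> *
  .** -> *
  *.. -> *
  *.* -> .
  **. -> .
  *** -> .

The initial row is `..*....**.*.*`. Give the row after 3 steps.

..*.**.*..*.*

..**...*..*.*
..*.*..**.*.*
..*.**.*..*.*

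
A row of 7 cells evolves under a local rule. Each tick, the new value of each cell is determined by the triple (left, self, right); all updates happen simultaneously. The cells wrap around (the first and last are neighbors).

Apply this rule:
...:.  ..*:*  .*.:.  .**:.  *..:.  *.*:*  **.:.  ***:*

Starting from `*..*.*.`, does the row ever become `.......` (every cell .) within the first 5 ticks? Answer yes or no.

..*.*.*
.*.*.*.
*.*.*..
.*.*..*
*.*..*.
tick 5 is *.*..*., still not uniform .

no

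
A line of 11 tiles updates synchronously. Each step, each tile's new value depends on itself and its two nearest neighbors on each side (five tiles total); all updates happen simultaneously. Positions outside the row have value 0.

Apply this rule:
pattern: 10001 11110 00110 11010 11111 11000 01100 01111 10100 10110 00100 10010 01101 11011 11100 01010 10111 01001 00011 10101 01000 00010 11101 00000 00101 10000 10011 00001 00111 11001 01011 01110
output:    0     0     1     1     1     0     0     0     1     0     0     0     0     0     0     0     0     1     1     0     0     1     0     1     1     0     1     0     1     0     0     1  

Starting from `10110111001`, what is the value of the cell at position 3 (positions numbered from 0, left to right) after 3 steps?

1

10000010000
00010100011
10110100110
position 3 holds 1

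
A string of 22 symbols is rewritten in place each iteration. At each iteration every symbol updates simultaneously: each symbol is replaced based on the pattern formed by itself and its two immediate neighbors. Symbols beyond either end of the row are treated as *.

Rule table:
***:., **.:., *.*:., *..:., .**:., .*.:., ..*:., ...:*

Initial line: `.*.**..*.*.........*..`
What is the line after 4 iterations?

.*********.........**.

...........*******....
.*********.........**.
...........*******....  (repeats iteration 1; period 2)
iteration 4: .*********.........**.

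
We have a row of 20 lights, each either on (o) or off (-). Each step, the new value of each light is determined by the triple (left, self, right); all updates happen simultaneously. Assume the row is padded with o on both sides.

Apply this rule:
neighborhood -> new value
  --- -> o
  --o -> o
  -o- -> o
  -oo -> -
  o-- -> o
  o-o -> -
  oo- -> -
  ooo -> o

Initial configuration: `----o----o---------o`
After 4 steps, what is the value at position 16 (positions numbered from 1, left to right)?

ooooooooooooooooooo-
oooooooooooooooooo--
ooooooooooooooooo-oo
oooooooooooooooo---o
position 16 holds o

o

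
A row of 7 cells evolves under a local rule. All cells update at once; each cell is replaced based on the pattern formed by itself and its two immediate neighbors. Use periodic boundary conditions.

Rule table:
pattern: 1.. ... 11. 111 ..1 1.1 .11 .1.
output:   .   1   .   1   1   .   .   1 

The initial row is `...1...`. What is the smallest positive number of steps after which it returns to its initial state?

4

1111.11
111...1
11..11.
...1...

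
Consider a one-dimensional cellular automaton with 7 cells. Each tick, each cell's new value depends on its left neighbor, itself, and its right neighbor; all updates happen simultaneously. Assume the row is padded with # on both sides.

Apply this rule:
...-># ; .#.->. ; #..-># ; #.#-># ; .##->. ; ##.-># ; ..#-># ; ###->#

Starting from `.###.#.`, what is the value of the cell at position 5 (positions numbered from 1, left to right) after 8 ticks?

#.###.#
##.###.
###.###
####.##
#####.#
######.
#######
#######
position 5 holds #

#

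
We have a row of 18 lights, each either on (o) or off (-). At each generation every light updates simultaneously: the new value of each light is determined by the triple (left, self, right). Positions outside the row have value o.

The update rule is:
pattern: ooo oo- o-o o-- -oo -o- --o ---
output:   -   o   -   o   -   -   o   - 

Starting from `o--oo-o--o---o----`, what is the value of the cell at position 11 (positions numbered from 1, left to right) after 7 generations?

ooo-o--oo-o-o-o--o
--o--oo-o------oo-
oo-oo-o--o----o-o-
-o--o--oo-o--o----
--oo-oo-o--oo-o--o
oo-o--o--oo-o--oo-
-o--oo-oo-o--oo-o-
position 11 holds o

o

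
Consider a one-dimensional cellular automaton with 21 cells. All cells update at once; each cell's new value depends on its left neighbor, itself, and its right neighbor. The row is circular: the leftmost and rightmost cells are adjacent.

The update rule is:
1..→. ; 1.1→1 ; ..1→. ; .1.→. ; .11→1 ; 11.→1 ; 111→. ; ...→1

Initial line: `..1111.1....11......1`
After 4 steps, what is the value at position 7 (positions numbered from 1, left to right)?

..1..11..11.11.1111..
1....11..1111111..1.1
1.11.11..1.....1...11
1111111....111...1.1.
position 7 holds 1

1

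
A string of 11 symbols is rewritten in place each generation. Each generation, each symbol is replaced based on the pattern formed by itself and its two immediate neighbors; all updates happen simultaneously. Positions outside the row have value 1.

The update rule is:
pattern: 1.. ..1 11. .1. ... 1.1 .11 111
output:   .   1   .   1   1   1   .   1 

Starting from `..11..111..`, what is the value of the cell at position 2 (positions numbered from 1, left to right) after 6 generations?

.1...1.1..1
11.11111.1.
1.1.111.111
.111.1.1.11
1.1.11111.1
.111.111.1.
position 2 holds 1

1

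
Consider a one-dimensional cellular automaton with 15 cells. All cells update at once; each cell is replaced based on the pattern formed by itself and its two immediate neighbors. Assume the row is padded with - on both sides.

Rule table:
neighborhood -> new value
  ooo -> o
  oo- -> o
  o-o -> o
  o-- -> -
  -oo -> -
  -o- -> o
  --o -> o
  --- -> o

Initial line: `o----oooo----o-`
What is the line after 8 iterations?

o-ooo-ooo-oooo-
oo-ooo-ooo-ooo-
-oo-ooo-ooo-oo-
o-oo-ooo-ooo-o-
oo-oo-ooo-oooo-
-oo-oo-ooo-ooo-
o-oo-oo-ooo-oo-
oo-oo-oo-ooo-o-

oo-oo-oo-ooo-o-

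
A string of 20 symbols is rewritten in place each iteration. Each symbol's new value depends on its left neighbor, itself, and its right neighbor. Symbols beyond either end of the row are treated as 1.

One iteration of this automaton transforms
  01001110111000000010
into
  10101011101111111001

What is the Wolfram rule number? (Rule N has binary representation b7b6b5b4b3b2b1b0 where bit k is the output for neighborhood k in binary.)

position 5: 111 → 0  (bit 7 = 0)
position 6: 110 → 1  (bit 6 = 1)
position 0: 101 → 1  (bit 5 = 1)
position 2: 100 → 1  (bit 4 = 1)
position 4: 011 → 1  (bit 3 = 1)
position 1: 010 → 0  (bit 2 = 0)
position 3: 001 → 0  (bit 1 = 0)
position 12: 000 → 1  (bit 0 = 1)
bits b7..b0 = 01111001 = 121

121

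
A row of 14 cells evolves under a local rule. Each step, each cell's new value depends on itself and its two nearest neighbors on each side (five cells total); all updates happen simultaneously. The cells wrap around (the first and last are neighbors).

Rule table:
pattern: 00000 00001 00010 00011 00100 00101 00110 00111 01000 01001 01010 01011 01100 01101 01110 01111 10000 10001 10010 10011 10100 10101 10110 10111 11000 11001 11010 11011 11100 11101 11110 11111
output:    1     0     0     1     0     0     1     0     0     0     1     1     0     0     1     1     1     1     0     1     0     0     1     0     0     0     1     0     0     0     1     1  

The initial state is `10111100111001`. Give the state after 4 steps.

00011001010011
01110000100110
10100100001100
01000001011000

01000001011000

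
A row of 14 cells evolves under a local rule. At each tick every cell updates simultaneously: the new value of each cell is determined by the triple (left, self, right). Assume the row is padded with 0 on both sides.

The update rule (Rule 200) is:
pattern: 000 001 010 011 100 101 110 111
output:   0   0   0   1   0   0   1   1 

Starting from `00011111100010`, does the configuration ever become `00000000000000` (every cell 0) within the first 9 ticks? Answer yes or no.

no

00011111100000
00011111100000  (fixed point — unchanged through tick 9)
tick 9 is 00011111100000, still not uniform 0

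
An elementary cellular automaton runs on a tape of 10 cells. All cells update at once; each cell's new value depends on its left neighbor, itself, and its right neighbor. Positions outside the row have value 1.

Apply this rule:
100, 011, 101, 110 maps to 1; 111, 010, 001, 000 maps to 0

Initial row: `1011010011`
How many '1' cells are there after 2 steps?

1111101010
0000110101
count of 1: 4

4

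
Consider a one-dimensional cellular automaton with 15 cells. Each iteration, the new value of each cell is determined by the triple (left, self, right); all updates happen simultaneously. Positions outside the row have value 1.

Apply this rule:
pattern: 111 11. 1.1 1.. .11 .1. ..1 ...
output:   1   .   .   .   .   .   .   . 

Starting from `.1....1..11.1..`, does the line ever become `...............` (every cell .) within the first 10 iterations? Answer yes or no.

iteration 1: ...............
all cells are . at iteration 1

yes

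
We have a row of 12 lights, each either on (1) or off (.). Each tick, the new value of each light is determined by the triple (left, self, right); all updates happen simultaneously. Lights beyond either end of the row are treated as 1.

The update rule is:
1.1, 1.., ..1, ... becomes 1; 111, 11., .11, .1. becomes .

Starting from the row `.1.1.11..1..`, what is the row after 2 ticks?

1.1.1..11.11
.1.1.11..1..

.1.1.11..1..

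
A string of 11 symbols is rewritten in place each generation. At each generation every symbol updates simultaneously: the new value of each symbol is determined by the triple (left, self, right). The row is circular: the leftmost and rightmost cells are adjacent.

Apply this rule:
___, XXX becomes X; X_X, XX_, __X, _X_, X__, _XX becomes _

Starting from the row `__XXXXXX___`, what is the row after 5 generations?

_XX____XX__

X__XXXX__XX
____XX____X
_XX____XX__
____XX____X  (repeats generation 2; period 2)
generation 5: _XX____XX__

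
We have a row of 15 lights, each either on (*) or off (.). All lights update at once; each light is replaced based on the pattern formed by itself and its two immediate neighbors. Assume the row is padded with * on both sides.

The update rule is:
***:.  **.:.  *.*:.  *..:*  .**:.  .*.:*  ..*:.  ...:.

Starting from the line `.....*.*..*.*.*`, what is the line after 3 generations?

*....*.**.*.*..
.*...*....*.**.
.**..**...*....

.**..**...*....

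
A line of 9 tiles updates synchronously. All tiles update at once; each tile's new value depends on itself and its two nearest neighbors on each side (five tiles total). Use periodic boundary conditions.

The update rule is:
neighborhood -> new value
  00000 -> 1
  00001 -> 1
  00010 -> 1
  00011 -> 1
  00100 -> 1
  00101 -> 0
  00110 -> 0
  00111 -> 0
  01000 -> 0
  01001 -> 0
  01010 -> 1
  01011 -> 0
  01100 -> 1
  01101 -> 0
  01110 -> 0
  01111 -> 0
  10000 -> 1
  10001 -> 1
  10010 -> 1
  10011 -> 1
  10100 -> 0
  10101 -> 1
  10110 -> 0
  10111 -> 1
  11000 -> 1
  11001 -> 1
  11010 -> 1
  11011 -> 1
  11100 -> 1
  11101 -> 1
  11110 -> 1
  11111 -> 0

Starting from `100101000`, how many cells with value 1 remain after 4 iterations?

101010011
111100100
001111101
010001110
count of 1: 4

4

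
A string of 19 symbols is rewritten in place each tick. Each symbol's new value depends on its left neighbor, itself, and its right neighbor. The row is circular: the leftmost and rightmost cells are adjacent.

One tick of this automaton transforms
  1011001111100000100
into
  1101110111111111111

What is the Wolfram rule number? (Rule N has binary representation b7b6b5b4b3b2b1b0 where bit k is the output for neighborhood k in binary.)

247

position 7: 111 → 1  (bit 7 = 1)
position 3: 110 → 1  (bit 6 = 1)
position 1: 101 → 1  (bit 5 = 1)
position 4: 100 → 1  (bit 4 = 1)
position 2: 011 → 0  (bit 3 = 0)
position 0: 010 → 1  (bit 2 = 1)
position 5: 001 → 1  (bit 1 = 1)
position 12: 000 → 1  (bit 0 = 1)
bits b7..b0 = 11110111 = 247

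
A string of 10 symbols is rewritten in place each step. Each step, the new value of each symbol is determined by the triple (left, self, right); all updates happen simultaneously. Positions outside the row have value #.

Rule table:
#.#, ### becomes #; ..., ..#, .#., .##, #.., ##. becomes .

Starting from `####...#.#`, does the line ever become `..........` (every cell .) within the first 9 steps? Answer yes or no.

yes

step 1: ###.....#.
step 2: ##.......#
step 3: #.........
step 4: ..........
all cells are . at step 4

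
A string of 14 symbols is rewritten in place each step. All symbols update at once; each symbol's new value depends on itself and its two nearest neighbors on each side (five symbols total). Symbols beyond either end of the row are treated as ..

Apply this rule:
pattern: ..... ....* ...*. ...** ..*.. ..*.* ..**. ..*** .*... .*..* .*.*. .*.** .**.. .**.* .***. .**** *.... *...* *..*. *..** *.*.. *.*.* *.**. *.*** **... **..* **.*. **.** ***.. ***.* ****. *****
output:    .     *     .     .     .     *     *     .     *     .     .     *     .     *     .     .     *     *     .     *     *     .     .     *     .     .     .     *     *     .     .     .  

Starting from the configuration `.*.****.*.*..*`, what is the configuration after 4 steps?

step 1: .***......*...
step 2: ...*.*..*..**.
step 3: .*.*.*....**..
step 4: .*...****.*..*

.*...****.*..*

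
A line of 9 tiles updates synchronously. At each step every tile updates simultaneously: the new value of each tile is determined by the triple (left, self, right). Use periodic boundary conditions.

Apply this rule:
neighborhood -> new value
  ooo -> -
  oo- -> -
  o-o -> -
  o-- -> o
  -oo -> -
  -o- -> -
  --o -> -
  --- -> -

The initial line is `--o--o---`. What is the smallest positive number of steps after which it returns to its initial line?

---o--o--
----o--o-
-----o--o
o-----o--
-o-----o-
--o-----o
o--o-----
-o--o----
--o--o---

9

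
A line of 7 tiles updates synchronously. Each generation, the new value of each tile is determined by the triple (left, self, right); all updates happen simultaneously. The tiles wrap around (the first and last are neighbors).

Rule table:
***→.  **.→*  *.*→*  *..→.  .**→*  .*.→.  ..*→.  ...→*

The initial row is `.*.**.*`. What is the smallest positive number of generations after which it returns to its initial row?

generation 1: *.****.
generation 2: .**..**
generation 3: ***..**
generation 4: ..*..*.
generation 5: *......
generation 6: ..****.
generation 7: *.*..*.
generation 8: .*....*
generation 9: *..**..
generation 10: ...**..
generation 11: **.**.*
generation 12: .******
generation 13: **....*
generation 14: .*.**.*

14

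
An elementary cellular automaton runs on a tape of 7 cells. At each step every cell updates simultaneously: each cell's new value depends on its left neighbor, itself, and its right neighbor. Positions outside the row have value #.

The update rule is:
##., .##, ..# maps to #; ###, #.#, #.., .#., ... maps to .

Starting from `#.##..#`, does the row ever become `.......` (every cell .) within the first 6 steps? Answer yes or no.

no

#.##.##
#.##.#.
#.##...
#.##..#  (repeats step 0; period 4)
step 6: #.##.#.
step 6 is #.##.#., still not uniform .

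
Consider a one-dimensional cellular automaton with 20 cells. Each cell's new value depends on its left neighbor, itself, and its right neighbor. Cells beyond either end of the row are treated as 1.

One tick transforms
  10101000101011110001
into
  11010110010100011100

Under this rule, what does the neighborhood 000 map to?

1

At position 6 the neighborhood is 000; the next row has 1 there.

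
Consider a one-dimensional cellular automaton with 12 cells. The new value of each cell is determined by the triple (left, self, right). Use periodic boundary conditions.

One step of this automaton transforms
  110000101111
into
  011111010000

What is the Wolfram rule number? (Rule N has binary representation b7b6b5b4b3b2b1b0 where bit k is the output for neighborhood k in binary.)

position 0: 111 → 0  (bit 7 = 0)
position 1: 110 → 1  (bit 6 = 1)
position 7: 101 → 1  (bit 5 = 1)
position 2: 100 → 1  (bit 4 = 1)
position 8: 011 → 0  (bit 3 = 0)
position 6: 010 → 0  (bit 2 = 0)
position 5: 001 → 1  (bit 1 = 1)
position 3: 000 → 1  (bit 0 = 1)
bits b7..b0 = 01110011 = 115

115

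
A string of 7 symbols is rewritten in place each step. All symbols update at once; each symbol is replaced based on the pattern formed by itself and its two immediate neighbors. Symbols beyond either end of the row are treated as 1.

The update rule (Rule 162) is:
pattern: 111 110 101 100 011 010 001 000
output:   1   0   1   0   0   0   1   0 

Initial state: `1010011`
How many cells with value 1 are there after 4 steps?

3

step 1: 0100101
step 2: 1001010
step 3: 0010101
step 4: 0101010
count of 1: 3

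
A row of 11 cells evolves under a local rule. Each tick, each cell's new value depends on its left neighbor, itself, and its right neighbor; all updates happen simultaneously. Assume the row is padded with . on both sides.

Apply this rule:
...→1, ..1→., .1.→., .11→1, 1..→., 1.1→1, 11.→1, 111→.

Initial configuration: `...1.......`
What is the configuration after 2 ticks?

11.1.1....1

11...111111
11.1.1....1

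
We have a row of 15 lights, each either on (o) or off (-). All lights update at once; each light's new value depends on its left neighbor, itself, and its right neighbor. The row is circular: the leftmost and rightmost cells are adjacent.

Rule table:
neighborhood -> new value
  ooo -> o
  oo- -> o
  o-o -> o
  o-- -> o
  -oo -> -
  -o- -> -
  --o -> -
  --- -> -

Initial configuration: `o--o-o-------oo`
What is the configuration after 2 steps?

oo--o-o-------o
ooo--o-o-------

ooo--o-o-------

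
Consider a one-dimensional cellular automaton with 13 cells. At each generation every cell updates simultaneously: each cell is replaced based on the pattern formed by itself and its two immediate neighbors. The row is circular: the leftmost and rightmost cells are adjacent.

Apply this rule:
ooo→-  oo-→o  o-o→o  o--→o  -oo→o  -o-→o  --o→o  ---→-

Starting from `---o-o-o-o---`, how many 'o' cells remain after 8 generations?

3

--ooooooooo--
-oo-------oo-
oooo-----oooo
---oo---oo---
--oooo-oooo--
-oo--ooo--oo-
oooooo-oooooo
-----ooo-----
count of o: 3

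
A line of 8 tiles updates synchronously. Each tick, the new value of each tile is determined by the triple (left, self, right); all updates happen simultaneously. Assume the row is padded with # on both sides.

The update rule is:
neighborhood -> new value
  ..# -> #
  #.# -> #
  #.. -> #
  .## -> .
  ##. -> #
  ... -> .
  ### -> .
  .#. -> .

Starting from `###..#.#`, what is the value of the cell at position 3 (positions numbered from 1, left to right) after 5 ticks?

tick 1: ..###.#.
tick 2: ##..##.#
tick 3: .###.##.
tick 4: #..##.##
tick 5: ###.##..
position 3 holds #

#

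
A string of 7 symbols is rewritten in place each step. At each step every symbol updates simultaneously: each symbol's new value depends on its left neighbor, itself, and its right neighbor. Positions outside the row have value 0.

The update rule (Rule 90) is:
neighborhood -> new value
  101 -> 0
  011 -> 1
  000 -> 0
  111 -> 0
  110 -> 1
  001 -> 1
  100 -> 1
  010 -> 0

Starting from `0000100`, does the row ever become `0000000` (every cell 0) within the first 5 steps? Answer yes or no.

step 1: 0001010
step 2: 0010001
step 3: 0101010
step 4: 1000001
step 5: 0100010
step 5 is 0100010, still not uniform 0

no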